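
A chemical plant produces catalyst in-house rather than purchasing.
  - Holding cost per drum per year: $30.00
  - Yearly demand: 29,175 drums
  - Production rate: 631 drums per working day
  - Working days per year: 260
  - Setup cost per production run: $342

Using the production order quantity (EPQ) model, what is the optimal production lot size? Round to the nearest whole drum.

Daily demand d = 29,175/260 = 112.212; p = 631; 1 − d/p = 0.82217
EPQ = √(2DS / (H(1 − d/p)))
    = √(2 × 29,175 × 342 / (30 × 0.82217)) ≈ 899.48

899 drums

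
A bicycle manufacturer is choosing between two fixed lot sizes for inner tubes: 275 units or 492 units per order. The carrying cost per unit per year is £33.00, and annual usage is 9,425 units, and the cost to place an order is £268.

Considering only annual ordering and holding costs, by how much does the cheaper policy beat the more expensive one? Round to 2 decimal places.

£470.65

TC(Q) = (D/Q)S + (Q/2)H
TC(275) = (9,425/275)×268 + (275/2)×33 = £13,722.59
TC(492) = (9,425/492)×268 + (492/2)×33 = £13,251.94
|ΔTC| = |£13,722.59 − £13,251.94| = £470.65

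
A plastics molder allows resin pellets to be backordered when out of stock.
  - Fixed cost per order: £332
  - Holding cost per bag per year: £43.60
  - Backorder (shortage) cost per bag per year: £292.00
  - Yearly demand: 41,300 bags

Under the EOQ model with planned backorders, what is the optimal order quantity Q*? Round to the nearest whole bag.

Q* = √(2DS/H) · √((H + b)/b)
   = √(2 × 41,300 × 332 / 43.6) · √((43.6 + 292) / 292)
   = 793.078 × 1.0721 ≈ 850.23

850 bags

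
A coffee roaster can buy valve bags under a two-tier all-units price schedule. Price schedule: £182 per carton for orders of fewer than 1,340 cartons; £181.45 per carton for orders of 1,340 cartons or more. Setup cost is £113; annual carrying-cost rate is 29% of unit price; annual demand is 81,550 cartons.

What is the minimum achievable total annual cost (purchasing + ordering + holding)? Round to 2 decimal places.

H₁ = 29%×£182 = £52.7800;  H₂ = 29%×£181.45 = £52.6205
EOQ₁ = √(2×81,550×113/52.7800) = 590.92  (< 1,340, feasible at tier 1)
EOQ₂ = √(2×81,550×113/52.6205) = 591.82  (< 1,340 → use Q = 1,340 at tier-2 price)
TC(tier 1 (EOQ₁), Q≈590.9) = £14,873,288.96
TC(tier 2, Q≈1,340.0) = £14,839,380.21
Minimum at tier 2: £14,839,380.21

£14,839,380.21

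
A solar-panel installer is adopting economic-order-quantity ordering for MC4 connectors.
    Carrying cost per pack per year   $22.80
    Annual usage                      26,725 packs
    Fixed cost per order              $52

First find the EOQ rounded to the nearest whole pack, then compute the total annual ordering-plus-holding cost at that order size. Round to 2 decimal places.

2DS/H = 2·26,725·52/22.8 = 121,903.51
EOQ = √121,903.51 ≈ 349.15 → Q = 349 packs
Ordering: D/Q × S = 26,725/349 × $52 = $3,981.95
Holding:  Q/2 × H = 349/2 × $22.8 = $3,978.60
Total = $3,981.95 + $3,978.60 = $7,960.55

$7,960.55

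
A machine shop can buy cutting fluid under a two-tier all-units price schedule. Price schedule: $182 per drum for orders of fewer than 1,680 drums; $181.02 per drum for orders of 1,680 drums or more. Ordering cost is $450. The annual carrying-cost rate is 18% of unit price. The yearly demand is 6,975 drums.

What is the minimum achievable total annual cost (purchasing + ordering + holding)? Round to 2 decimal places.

$1,283,790.53

H₁ = 18%×$182 = $32.7600;  H₂ = 18%×$181.02 = $32.5836
EOQ₁ = √(2×6,975×450/32.7600) = 437.75  (< 1,680, feasible at tier 1)
EOQ₂ = √(2×6,975×450/32.5836) = 438.93  (< 1,680 → use Q = 1,680 at tier-2 price)
TC(tier 1 (EOQ₁), Q≈437.7) = $1,283,790.53
TC(tier 2, Q≈1,680.0) = $1,291,853.03
Minimum at tier 1 (EOQ₁): $1,283,790.53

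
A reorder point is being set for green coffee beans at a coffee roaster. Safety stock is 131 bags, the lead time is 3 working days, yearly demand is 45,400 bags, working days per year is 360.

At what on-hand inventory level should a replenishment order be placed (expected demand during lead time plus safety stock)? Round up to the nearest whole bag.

Daily demand d = 45,400 / 360 = 126.111 bags/day
Demand during lead time = 126.111 × 3 = 378.33
Reorder point = 378.33 + 131 = 509.33 → round up

510 bags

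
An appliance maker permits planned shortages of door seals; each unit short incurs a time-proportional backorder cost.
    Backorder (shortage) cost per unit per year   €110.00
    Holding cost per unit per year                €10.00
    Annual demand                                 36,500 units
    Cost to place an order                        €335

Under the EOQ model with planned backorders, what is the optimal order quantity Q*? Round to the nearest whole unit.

Q* = √(2DS/H) · √((H + b)/b)
   = √(2 × 36,500 × 335 / 10) · √((10 + 110) / 110)
   = 1,563.809 × 1.0445 ≈ 1,633.35

1,633 units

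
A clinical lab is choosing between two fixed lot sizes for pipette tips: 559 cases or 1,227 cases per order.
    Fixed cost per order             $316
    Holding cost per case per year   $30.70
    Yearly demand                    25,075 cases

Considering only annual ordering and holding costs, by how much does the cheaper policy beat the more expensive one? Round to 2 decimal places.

TC(Q) = (D/Q)S + (Q/2)H
TC(559) = (25,075/559)×316 + (559/2)×30.7 = $22,755.43
TC(1,227) = (25,075/1,227)×316 + (1,227/2)×30.7 = $25,292.23
|ΔTC| = |$22,755.43 − $25,292.23| = $2,536.81

$2,536.81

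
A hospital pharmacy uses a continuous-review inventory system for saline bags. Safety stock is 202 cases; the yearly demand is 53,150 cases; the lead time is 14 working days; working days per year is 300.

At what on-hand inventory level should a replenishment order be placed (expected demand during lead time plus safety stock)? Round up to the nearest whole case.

2,683 cases

Daily demand d = 53,150 / 300 = 177.167 cases/day
Demand during lead time = 177.167 × 14 = 2,480.33
Reorder point = 2,480.33 + 202 = 2,682.33 → round up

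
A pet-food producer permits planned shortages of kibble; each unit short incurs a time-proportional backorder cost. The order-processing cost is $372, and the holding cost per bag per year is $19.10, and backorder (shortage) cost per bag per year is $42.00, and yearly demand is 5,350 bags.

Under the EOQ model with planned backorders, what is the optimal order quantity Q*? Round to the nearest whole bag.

Basic EOQ = √(2·5,350·372/19.1) = 456.506
Backorder adjustment √((H+b)/b) = √((19.1+42)/42) = 1.2061
Q* = 456.506 × 1.2061 ≈ 550.61

551 bags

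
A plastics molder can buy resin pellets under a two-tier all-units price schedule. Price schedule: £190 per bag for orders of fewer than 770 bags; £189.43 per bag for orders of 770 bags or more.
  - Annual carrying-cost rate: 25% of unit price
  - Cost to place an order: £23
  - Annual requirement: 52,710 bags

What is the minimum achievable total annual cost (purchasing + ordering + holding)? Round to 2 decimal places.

H₁ = 25%×£190 = £47.5000;  H₂ = 25%×£189.43 = £47.3575
EOQ₁ = √(2×52,710×23/47.5000) = 225.93  (< 770, feasible at tier 1)
EOQ₂ = √(2×52,710×23/47.3575) = 226.27  (< 770 → use Q = 770 at tier-2 price)
TC(tier 1 (EOQ₁), Q≈225.9) = £10,025,631.79
TC(tier 2, Q≈770.0) = £10,004,662.39
Minimum at tier 2: £10,004,662.39

£10,004,662.39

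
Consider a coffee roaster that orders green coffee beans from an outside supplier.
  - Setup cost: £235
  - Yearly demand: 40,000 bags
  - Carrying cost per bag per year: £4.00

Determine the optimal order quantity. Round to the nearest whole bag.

2DS/H = 2·40,000·235/4 = 4,700,000.00
EOQ = √4,700,000.00 ≈ 2,167.95

2,168 bags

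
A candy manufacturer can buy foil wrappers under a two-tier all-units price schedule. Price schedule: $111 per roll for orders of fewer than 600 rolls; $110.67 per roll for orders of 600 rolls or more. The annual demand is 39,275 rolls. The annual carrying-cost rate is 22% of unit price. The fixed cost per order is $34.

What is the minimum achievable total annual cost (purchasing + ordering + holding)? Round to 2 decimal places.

$4,356,094.05

H₁ = 22%×$111 = $24.4200;  H₂ = 22%×$110.67 = $24.3474
EOQ₁ = √(2×39,275×34/24.4200) = 330.70  (< 600, feasible at tier 1)
EOQ₂ = √(2×39,275×34/24.3474) = 331.20  (< 600 → use Q = 600 at tier-2 price)
TC(tier 1 (EOQ₁), Q≈330.7) = $4,367,600.80
TC(tier 2, Q≈600.0) = $4,356,094.05
Minimum at tier 2: $4,356,094.05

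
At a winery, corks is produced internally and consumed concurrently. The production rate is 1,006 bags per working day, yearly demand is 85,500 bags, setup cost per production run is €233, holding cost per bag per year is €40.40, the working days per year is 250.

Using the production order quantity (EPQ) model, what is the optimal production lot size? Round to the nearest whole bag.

1,222 bags

d = 85,500/250 = 342.0000 bags/day;  effective holding cost H(1 − d/p) = 40.4·(1 − 342.0000/1006) = 26.66561
Q* = √(2DS / H_eff) = √(2·85,500·233 / 26.66561) ≈ 1,222.36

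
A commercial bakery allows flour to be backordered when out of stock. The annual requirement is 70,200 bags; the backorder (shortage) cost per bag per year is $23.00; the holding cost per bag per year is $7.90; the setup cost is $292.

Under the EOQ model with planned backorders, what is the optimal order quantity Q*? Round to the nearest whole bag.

2,640 bags

Basic EOQ = √(2·70,200·292/7.9) = 2,278.040
Backorder adjustment √((H+b)/b) = √((7.9+23)/23) = 1.1591
Q* = 2,278.040 × 1.1591 ≈ 2,640.44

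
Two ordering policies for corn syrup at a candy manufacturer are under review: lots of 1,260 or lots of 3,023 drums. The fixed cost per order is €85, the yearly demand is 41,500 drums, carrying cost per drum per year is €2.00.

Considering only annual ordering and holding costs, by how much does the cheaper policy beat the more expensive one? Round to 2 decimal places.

€130.28

For each Q, cost = (D/Q)·S + (Q/2)·H.
TC(1,260) = (41,500/1,260)×85 + (1,260/2)×2 = €4,059.60
TC(3,023) = (41,500/3,023)×85 + (3,023/2)×2 = €4,189.89
|ΔTC| = |€4,059.60 − €4,189.89| = €130.28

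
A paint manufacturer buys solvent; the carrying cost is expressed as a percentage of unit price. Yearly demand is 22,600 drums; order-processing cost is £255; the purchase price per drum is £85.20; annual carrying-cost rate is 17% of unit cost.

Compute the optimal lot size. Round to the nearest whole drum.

892 drums

H = i·C = 0.17 × £85.2 = £14.4840 per drum-year
2DS/H = 2·22,600·255/14.484 = 795,774.65
EOQ = √795,774.65 ≈ 892.06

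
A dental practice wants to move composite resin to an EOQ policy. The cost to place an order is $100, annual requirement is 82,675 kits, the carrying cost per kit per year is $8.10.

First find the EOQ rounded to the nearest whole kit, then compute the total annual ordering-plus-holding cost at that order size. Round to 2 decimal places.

2DS/H = 2·82,675·100/8.1 = 2,041,358.02
EOQ = √2,041,358.02 ≈ 1,428.76 → Q = 1,429 kits
Orders/yr = 82,675/1,429 = 57.855; ordering cost = 57.855 × $100 = $5,785.51
Average inventory = 1,429/2 = 714.5; holding cost = 714.5 × $8.1 = $5,787.45
Total = $5,785.51 + $5,787.45 = $11,572.96

$11,572.96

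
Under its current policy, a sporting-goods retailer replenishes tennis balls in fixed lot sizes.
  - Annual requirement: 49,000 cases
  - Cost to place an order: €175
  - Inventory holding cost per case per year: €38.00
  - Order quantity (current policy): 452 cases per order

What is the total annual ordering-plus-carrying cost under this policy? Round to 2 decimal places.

€27,559.24

Orders/yr = 49,000/452 = 108.407; ordering cost = 108.407 × €175 = €18,971.24
Average inventory = 452/2 = 226; holding cost = 226 × €38 = €8,588.00
Total = €18,971.24 + €8,588.00 = €27,559.24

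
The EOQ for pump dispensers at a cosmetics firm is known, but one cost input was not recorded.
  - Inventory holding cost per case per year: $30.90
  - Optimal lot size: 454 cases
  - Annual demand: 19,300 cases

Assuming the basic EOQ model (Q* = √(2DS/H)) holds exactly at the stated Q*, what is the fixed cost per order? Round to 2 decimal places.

Since Q* = (2DS/H)^½, squaring gives Q*²·H = 2DS.
S = Q²H / (2D) = 454² × 30.9 / (2 × 19,300) = 164.9996

$165.00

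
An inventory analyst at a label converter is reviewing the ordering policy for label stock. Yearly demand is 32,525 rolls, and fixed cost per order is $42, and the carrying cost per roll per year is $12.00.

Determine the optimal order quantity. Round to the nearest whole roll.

477 rolls

Q* = √(2·D·S / H) = √(2·32,525·42 / 12) = √227,675.0 ≈ 477.15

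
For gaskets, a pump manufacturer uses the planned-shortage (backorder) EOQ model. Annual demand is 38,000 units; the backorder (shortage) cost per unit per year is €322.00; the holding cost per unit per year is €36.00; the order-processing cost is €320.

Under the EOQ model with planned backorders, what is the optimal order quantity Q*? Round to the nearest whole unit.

Basic EOQ = √(2·38,000·320/36) = 821.922
Backorder adjustment √((H+b)/b) = √((36+322)/322) = 1.0544
Q* = 821.922 × 1.0544 ≈ 866.65

867 units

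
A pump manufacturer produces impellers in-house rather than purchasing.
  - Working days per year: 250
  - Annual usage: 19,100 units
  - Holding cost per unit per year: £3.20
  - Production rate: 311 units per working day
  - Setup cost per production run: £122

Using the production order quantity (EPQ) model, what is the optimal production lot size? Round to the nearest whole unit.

d = 19,100/250 = 76.4000 units/day;  effective holding cost H(1 − d/p) = 3.2·(1 − 76.4000/311) = 2.41389
Q* = √(2DS / H_eff) = √(2·19,100·122 / 2.41389) ≈ 1,389.48

1,389 units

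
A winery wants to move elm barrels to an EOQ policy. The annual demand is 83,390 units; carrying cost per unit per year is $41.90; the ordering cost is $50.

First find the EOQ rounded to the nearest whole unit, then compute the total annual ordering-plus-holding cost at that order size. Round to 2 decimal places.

$18,692.35

2DS/H = 2·83,390·50/41.9 = 199,021.48
EOQ = √199,021.48 ≈ 446.12 → Q = 446 units
Ordering: D/Q × S = 83,390/446 × $50 = $9,348.65
Holding:  Q/2 × H = 446/2 × $41.9 = $9,343.70
Total = $9,348.65 + $9,343.70 = $18,692.35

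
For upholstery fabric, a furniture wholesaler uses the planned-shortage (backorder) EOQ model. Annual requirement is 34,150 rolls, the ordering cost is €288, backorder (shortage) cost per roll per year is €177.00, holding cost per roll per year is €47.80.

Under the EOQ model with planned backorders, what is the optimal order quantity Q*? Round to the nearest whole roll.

723 rolls

Q* = √(2DS/H) · √((H + b)/b)
   = √(2 × 34,150 × 288 / 47.8) · √((47.8 + 177) / 177)
   = 641.494 × 1.1270 ≈ 722.94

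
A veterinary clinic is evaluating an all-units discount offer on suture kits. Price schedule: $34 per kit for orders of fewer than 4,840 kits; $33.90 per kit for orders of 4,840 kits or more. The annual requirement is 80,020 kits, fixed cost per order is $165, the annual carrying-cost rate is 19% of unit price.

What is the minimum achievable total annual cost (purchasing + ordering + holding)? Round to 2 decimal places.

H₁ = 19%×$34 = $6.4600;  H₂ = 19%×$33.90 = $6.4410
EOQ₁ = √(2×80,020×165/6.4600) = 2,021.81  (< 4,840, feasible at tier 1)
EOQ₂ = √(2×80,020×165/6.4410) = 2,024.79  (< 4,840 → use Q = 4,840 at tier-2 price)
TC(tier 1 (EOQ₁), Q≈2,021.8) = $2,733,740.88
TC(tier 2, Q≈4,840.0) = $2,730,993.17
Minimum at tier 2: $2,730,993.17

$2,730,993.17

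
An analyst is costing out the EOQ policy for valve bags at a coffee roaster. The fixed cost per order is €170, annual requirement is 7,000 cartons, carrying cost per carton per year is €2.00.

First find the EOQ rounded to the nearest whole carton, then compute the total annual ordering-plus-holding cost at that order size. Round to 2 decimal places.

Q* = √(2·D·S / H) = √(2·7,000·170 / 2) = √1,190,000.0 ≈ 1,090.87 → Q = 1,091 cartons
Annual ordering cost = (D/Q)·S = (7,000/1,091) × 170 = €1,090.74
Annual holding cost  = (Q/2)·H = (1,091/2) × 2 = €1,091.00
Total = €1,090.74 + €1,091.00 = €2,181.74

€2,181.74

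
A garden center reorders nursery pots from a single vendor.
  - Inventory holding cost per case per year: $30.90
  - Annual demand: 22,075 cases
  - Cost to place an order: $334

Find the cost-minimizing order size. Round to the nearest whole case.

EOQ = √(2DS/H) = √(2 × 22,075 × 334 / 30.9)
    = √(477,220.06) ≈ 690.81

691 cases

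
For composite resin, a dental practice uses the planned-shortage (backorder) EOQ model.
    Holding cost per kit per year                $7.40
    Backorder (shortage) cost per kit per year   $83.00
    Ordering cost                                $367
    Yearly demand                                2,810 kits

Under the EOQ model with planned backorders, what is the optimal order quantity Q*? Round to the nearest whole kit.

551 kits

Q* = √(2DS/H) · √((H + b)/b)
   = √(2 × 2,810 × 367 / 7.4) · √((7.4 + 83) / 83)
   = 527.941 × 1.0436 ≈ 550.97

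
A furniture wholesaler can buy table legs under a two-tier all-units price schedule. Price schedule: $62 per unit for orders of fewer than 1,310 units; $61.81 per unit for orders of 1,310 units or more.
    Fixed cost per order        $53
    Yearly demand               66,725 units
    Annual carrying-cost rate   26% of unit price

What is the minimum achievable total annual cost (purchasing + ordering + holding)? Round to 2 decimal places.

$4,137,498.05

H₁ = 26%×$62 = $16.1200;  H₂ = 26%×$61.81 = $16.0706
EOQ₁ = √(2×66,725×53/16.1200) = 662.39  (< 1,310, feasible at tier 1)
EOQ₂ = √(2×66,725×53/16.0706) = 663.41  (< 1,310 → use Q = 1,310 at tier-2 price)
TC(tier 1 (EOQ₁), Q≈662.4) = $4,147,627.75
TC(tier 2, Q≈1,310.0) = $4,137,498.05
Minimum at tier 2: $4,137,498.05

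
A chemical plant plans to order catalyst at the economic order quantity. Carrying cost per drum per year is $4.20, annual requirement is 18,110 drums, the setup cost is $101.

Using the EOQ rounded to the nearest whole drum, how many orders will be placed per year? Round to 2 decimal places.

Q* = √(2·D·S / H) = √(2·18,110·101 / 4.2) = √871,004.8 ≈ 933.28 → Q = 933
N = D/Q = 18,110/933 ≈ 19.411 orders/yr

19.41 orders per year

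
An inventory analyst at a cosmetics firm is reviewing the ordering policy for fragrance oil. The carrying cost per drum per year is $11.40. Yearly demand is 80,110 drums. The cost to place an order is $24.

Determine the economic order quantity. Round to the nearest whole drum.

Q* = √(2·D·S / H) = √(2·80,110·24 / 11.4) = √337,305.3 ≈ 580.78

581 drums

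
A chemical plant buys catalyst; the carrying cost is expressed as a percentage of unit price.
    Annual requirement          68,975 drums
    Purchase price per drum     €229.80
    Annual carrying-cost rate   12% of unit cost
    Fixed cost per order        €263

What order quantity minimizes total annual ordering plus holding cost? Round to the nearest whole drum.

1,147 drums

Holding cost per drum per year: H = 12% × €229.8 = €27.5760
Q* = √(2·D·S / H) = √(2·68,975·263 / 27.576) = √1,315,667.6 ≈ 1,147.03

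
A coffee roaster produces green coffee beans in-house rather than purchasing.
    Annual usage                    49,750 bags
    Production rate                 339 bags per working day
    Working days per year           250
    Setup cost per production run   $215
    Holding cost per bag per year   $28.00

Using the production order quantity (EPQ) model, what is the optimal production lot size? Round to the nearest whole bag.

1,360 bags

Daily demand d = 49,750/250 = 199.000; p = 339; 1 − d/p = 0.41298
EPQ = √(2DS / (H(1 − d/p)))
    = √(2 × 49,750 × 215 / (28 × 0.41298)) ≈ 1,360.15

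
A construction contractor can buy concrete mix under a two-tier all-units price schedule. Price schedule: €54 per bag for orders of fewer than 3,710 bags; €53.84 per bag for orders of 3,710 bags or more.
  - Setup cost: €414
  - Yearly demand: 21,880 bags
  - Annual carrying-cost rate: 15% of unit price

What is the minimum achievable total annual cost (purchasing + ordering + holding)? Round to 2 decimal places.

€1,193,633.83

H₁ = 15%×€54 = €8.1000;  H₂ = 15%×€53.84 = €8.0760
EOQ₁ = √(2×21,880×414/8.1000) = 1,495.53  (< 3,710, feasible at tier 1)
EOQ₂ = √(2×21,880×414/8.0760) = 1,497.75  (< 3,710 → use Q = 3,710 at tier-2 price)
TC(tier 1 (EOQ₁), Q≈1,495.5) = €1,193,633.83
TC(tier 2, Q≈3,710.0) = €1,195,441.78
Minimum at tier 1 (EOQ₁): €1,193,633.83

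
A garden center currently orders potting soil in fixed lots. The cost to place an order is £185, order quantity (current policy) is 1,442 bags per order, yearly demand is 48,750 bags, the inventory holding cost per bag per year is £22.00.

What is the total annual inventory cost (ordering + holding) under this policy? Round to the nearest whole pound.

£22,116

Ordering: D/Q × S = 48,750/1,442 × £185 = £6,254.33
Holding:  Q/2 × H = 1,442/2 × £22 = £15,862.00
Total = £6,254.33 + £15,862.00 = £22,116.33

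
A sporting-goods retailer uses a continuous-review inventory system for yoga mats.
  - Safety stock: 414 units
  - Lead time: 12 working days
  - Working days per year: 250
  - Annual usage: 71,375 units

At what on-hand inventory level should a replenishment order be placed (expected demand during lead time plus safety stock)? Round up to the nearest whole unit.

Daily demand d = 71,375 / 250 = 285.500 units/day
Demand during lead time = 285.500 × 12 = 3,426.00
Reorder point = 3,426.00 + 414 = 3,840.00 → round up

3,840 units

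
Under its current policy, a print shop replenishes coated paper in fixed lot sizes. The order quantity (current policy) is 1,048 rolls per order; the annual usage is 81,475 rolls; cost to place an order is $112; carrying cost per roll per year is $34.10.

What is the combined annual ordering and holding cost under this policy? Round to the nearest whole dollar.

Orders/yr = 81,475/1,048 = 77.743; ordering cost = 77.743 × $112 = $8,707.25
Average inventory = 1,048/2 = 524; holding cost = 524 × $34.1 = $17,868.40
Total = $8,707.25 + $17,868.40 = $26,575.65

$26,576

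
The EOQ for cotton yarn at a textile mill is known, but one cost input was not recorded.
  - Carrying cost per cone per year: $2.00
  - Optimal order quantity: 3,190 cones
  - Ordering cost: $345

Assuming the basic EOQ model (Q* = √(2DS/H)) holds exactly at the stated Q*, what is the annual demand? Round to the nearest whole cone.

29,496 cones per year

From Q* = √(2DS/H) ⇒ Q*² = 2DS/H.
D = Q²H / (2S) = 3,190² × 2 / (2 × 345) = 29,495.94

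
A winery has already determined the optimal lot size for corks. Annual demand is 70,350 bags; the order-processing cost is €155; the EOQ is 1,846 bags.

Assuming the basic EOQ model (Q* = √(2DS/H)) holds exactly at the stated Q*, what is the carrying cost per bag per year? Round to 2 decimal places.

€6.40

From Q* = √(2DS/H) ⇒ Q*² = 2DS/H.
H = 2DS / Q² = 2 × 70,350 × 155 / 1,846² = 6.3997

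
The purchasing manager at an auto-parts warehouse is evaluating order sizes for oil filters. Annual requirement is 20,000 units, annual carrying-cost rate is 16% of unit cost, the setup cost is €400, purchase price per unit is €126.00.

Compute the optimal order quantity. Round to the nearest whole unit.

891 units

Holding cost per unit per year: H = 16% × €126 = €20.1600
2DS/H = 2·20,000·400/20.16 = 793,650.79
EOQ = √793,650.79 ≈ 890.87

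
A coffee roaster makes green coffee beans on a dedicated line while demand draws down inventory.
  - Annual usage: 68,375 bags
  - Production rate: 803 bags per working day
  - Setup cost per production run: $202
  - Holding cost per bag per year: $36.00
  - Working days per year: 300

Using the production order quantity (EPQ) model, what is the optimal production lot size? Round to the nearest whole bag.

1,035 bags

d = 68,375/300 = 227.9167 bags/day;  effective holding cost H(1 − d/p) = 36·(1 − 227.9167/803) = 25.78207
Q* = √(2DS / H_eff) = √(2·68,375·202 / 25.78207) ≈ 1,035.10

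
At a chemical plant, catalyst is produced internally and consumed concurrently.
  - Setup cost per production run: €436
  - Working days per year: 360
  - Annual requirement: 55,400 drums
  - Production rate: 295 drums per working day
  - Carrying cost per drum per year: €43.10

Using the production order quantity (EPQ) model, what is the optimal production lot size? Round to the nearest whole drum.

1,531 drums

Daily demand d = 55,400/360 = 153.889; p = 295; 1 − d/p = 0.47834
EPQ = √(2DS / (H(1 − d/p)))
    = √(2 × 55,400 × 436 / (43.1 × 0.47834)) ≈ 1,530.75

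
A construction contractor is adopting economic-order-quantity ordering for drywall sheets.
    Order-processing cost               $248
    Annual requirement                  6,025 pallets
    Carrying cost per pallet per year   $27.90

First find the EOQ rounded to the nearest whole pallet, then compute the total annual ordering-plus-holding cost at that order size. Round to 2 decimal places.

$9,131.07

Optimal lot size Q* = (2 × 6,025 × $248 / $27.9)^½ ≈ 327.28 → Q = 327 pallets
Annual ordering cost = (D/Q)·S = (6,025/327) × 248 = $4,569.42
Annual holding cost  = (Q/2)·H = (327/2) × 27.9 = $4,561.65
Total = $4,569.42 + $4,561.65 = $9,131.07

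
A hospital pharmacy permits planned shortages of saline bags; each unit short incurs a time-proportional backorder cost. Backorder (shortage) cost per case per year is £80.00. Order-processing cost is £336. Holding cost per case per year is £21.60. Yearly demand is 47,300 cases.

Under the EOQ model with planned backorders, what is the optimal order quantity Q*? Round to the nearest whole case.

1,367 cases

Q* = √(2DS/H) · √((H + b)/b)
   = √(2 × 47,300 × 336 / 21.6) · √((21.6 + 80) / 80)
   = 1,213.077 × 1.1269 ≈ 1,367.07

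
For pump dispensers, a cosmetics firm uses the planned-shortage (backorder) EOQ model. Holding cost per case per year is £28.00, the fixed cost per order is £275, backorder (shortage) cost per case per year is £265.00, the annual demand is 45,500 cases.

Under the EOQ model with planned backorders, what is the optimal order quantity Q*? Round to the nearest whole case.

Basic EOQ = √(2·45,500·275/28) = 945.384
Backorder adjustment √((H+b)/b) = √((28+265)/265) = 1.0515
Q* = 945.384 × 1.0515 ≈ 994.07

994 cases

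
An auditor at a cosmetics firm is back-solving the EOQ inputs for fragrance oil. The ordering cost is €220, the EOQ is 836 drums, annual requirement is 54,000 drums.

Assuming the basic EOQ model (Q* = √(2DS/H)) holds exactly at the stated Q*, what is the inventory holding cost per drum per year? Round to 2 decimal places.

EOQ relation: Q² = 2DS/H, so rearrange for the unknown.
H = 2DS / Q² = 2 × 54,000 × 220 / 836² = 33.9965

€34.00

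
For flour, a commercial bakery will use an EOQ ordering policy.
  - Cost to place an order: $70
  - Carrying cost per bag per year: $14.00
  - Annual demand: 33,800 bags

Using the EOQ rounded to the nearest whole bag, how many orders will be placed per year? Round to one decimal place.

58.2 orders per year

EOQ = √(2DS/H) = √(2 × 33,800 × 70 / 14)
    = √(338,000.00) ≈ 581.38 → Q = 581
Orders per year = D/Q = 33,800 / 581 = 58.176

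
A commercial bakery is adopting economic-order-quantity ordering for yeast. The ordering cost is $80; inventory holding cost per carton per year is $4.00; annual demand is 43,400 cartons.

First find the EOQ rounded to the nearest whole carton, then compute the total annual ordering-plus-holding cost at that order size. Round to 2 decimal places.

$5,270.29

Q* = √(2·D·S / H) = √(2·43,400·80 / 4) = √1,736,000.0 ≈ 1,317.57 → Q = 1,318 cartons
Ordering: D/Q × S = 43,400/1,318 × $80 = $2,634.29
Holding:  Q/2 × H = 1,318/2 × $4 = $2,636.00
Total = $2,634.29 + $2,636.00 = $5,270.29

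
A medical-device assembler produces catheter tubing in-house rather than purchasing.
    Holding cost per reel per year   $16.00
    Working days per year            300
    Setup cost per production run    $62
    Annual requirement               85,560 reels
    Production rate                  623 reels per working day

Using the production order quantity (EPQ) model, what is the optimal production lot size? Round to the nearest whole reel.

1,106 reels

d = 85,560/300 = 285.2000 reels/day;  effective holding cost H(1 − d/p) = 16·(1 − 285.2000/623) = 8.67544
Q* = √(2DS / H_eff) = √(2·85,560·62 / 8.67544) ≈ 1,105.86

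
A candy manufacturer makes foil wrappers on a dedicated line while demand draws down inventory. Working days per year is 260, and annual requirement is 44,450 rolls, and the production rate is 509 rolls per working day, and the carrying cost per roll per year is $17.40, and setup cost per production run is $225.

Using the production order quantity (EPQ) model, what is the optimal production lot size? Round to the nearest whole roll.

1,316 rolls

d = 44,450/260 = 170.9615 rolls/day;  effective holding cost H(1 − d/p) = 17.4·(1 − 170.9615/509) = 11.55574
Q* = √(2DS / H_eff) = √(2·44,450·225 / 11.55574) ≈ 1,315.66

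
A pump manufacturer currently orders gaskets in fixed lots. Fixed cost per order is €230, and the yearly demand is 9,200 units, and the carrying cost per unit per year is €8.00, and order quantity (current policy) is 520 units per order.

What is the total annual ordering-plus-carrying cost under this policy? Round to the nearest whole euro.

Ordering: D/Q × S = 9,200/520 × €230 = €4,069.23
Holding:  Q/2 × H = 520/2 × €8 = €2,080.00
Total = €4,069.23 + €2,080.00 = €6,149.23

€6,149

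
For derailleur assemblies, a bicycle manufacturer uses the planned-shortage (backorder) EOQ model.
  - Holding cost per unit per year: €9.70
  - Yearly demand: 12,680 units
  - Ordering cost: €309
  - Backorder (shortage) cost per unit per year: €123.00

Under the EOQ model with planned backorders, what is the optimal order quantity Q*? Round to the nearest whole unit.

934 units

Basic EOQ = √(2·12,680·309/9.7) = 898.810
Backorder adjustment √((H+b)/b) = √((9.7+123)/123) = 1.0387
Q* = 898.810 × 1.0387 ≈ 933.58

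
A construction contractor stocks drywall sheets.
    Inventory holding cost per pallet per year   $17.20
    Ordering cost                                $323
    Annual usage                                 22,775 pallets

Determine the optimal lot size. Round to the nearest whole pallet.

925 pallets

Q* = √(2·D·S / H) = √(2·22,775·323 / 17.2) = √855,386.6 ≈ 924.87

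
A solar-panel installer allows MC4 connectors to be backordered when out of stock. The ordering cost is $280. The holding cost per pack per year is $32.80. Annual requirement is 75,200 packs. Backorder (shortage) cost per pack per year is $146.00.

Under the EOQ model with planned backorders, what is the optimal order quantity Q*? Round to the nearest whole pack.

Basic EOQ = √(2·75,200·280/32.8) = 1,133.094
Backorder adjustment √((H+b)/b) = √((32.8+146)/146) = 1.1066
Q* = 1,133.094 × 1.1066 ≈ 1,253.93

1,254 packs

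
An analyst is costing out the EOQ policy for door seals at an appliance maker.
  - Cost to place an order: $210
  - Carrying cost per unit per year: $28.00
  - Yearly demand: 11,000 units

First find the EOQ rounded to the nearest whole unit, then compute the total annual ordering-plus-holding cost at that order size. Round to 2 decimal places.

Optimal lot size Q* = (2 × 11,000 × $210 / $28)^½ ≈ 406.20 → Q = 406 units
Orders/yr = 11,000/406 = 27.094; ordering cost = 27.094 × $210 = $5,689.66
Average inventory = 406/2 = 203; holding cost = 203 × $28 = $5,684.00
Total = $5,689.66 + $5,684.00 = $11,373.66

$11,373.66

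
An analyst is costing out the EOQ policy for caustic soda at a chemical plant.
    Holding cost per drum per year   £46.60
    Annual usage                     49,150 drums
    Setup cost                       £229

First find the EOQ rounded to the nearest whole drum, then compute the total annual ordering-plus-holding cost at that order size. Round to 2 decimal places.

Q* = √(2·D·S / H) = √(2·49,150·229 / 46.6) = √483,062.2 ≈ 695.03 → Q = 695 drums
Orders/yr = 49,150/695 = 70.719; ordering cost = 70.719 × £229 = £16,194.75
Average inventory = 695/2 = 347.5; holding cost = 347.5 × £46.6 = £16,193.50
Total = £16,194.75 + £16,193.50 = £32,388.25

£32,388.25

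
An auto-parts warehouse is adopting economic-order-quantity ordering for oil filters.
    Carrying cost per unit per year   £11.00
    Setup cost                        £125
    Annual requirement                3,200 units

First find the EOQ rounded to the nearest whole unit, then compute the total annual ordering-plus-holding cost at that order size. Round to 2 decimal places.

2DS/H = 2·3,200·125/11 = 72,727.27
EOQ = √72,727.27 ≈ 269.68 → Q = 270 units
Ordering: D/Q × S = 3,200/270 × £125 = £1,481.48
Holding:  Q/2 × H = 270/2 × £11 = £1,485.00
Total = £1,481.48 + £1,485.00 = £2,966.48

£2,966.48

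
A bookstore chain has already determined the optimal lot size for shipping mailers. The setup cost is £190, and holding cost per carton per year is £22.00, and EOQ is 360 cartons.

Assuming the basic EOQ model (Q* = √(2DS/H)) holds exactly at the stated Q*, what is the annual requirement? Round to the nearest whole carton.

EOQ relation: Q² = 2DS/H, so rearrange for the unknown.
D = Q²H / (2S) = 360² × 22 / (2 × 190) = 7,503.16

7,503 cartons per year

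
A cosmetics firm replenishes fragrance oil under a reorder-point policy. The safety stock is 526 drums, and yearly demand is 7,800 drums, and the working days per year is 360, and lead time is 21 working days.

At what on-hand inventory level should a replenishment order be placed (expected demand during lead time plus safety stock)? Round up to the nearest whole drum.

Daily demand d = 7,800 / 360 = 21.667 drums/day
Demand during lead time = 21.667 × 21 = 455.00
Reorder point = 455.00 + 526 = 981.00 → round up

981 drums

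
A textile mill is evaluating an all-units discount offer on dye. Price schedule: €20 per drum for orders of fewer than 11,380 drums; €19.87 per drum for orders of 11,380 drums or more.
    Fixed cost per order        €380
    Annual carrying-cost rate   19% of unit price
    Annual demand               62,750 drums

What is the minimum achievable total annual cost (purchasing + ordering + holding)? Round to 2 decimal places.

€1,268,461.87

H₁ = 19%×€20 = €3.8000;  H₂ = 19%×€19.87 = €3.7753
EOQ₁ = √(2×62,750×380/3.8000) = 3,542.60  (< 11,380, feasible at tier 1)
EOQ₂ = √(2×62,750×380/3.7753) = 3,554.17  (< 11,380 → use Q = 11,380 at tier-2 price)
TC(tier 1 (EOQ₁), Q≈3,542.6) = €1,268,461.87
TC(tier 2, Q≈11,380.0) = €1,270,419.30
Minimum at tier 1 (EOQ₁): €1,268,461.87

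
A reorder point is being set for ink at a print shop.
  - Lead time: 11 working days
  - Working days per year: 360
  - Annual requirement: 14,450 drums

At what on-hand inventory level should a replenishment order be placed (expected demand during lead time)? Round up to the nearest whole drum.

442 drums

Daily demand d = 14,450 / 360 = 40.139 drums/day
Demand during lead time = 40.139 × 11 = 441.53
Reorder point = 441.53 → round up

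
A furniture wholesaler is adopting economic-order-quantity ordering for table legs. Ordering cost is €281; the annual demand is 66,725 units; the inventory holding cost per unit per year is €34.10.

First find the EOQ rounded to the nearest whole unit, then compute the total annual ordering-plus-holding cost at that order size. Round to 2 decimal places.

€35,759.35

Optimal lot size Q* = (2 × 66,725 × €281 / €34.1)^½ ≈ 1,048.66 → Q = 1,049 units
Annual ordering cost = (D/Q)·S = (66,725/1,049) × 281 = €17,873.90
Annual holding cost  = (Q/2)·H = (1,049/2) × 34.1 = €17,885.45
Total = €17,873.90 + €17,885.45 = €35,759.35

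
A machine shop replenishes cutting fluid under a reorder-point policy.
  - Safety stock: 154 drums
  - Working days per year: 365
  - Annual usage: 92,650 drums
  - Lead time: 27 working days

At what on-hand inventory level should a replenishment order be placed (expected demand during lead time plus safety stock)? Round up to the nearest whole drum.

Daily demand d = 92,650 / 365 = 253.836 drums/day
Demand during lead time = 253.836 × 27 = 6,853.56
Reorder point = 6,853.56 + 154 = 7,007.56 → round up

7,008 drums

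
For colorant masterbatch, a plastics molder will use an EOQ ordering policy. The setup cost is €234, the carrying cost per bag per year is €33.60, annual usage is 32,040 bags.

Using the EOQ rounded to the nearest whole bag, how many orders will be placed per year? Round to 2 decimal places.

47.96 orders per year

Q* = √(2·D·S / H) = √(2·32,040·234 / 33.6) = √446,271.4 ≈ 668.04 → Q = 668
N = D/Q = 32,040/668 ≈ 47.964 orders/yr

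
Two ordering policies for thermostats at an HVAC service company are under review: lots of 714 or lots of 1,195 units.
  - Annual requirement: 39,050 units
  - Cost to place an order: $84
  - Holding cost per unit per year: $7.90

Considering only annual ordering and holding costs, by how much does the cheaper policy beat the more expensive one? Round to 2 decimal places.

$50.77

For each Q, cost = (D/Q)·S + (Q/2)·H.
TC(714) = (39,050/714)×84 + (714/2)×7.9 = $7,414.42
TC(1,195) = (39,050/1,195)×84 + (1,195/2)×7.9 = $7,465.19
Lots of 714 are cheaper by $50.77.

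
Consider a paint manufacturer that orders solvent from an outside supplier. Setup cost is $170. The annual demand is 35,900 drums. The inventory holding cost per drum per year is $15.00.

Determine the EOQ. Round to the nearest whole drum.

902 drums

Q* = √(2·D·S / H) = √(2·35,900·170 / 15) = √813,733.3 ≈ 902.07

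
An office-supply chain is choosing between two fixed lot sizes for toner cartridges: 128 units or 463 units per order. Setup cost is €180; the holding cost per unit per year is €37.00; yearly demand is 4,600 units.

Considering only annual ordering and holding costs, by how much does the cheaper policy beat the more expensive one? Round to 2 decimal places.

For each Q, cost = (D/Q)·S + (Q/2)·H.
TC(128) = (4,600/128)×180 + (128/2)×37 = €8,836.75
TC(463) = (4,600/463)×180 + (463/2)×37 = €10,353.84
Lots of 128 are cheaper by €1,517.09.

€1,517.09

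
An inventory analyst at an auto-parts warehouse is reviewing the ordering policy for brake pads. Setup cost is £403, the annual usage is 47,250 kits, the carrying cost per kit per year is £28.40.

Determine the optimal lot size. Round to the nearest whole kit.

Q* = √(2·D·S / H) = √(2·47,250·403 / 28.4) = √1,340,968.3 ≈ 1,158.00

1,158 kits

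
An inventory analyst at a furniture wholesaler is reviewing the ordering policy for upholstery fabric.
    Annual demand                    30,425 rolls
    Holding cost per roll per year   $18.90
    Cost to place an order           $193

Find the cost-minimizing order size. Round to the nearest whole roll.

Q* = √(2·D·S / H) = √(2·30,425·193 / 18.9) = √621,378.3 ≈ 788.28

788 rolls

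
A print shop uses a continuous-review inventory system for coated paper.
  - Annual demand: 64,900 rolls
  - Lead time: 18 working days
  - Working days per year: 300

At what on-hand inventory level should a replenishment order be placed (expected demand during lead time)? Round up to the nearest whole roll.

3,894 rolls

Daily demand d = 64,900 / 300 = 216.333 rolls/day
Demand during lead time = 216.333 × 18 = 3,894.00
Reorder point = 3,894.00 → round up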